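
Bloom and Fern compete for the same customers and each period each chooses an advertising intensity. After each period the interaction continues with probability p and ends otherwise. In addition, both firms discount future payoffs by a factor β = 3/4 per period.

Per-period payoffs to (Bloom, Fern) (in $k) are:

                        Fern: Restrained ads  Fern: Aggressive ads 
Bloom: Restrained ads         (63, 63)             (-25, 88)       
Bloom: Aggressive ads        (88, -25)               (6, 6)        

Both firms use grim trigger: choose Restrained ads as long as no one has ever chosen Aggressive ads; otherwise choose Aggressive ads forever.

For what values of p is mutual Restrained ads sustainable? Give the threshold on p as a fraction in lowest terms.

50/123

With continuation probability p and discount β, the effective per-period discount factor is βp.
Grim-trigger IC: βp ≥ (88−63)/(88−6) = 25/82.
So p ≥ (25/82)/(3/4) = 50/123.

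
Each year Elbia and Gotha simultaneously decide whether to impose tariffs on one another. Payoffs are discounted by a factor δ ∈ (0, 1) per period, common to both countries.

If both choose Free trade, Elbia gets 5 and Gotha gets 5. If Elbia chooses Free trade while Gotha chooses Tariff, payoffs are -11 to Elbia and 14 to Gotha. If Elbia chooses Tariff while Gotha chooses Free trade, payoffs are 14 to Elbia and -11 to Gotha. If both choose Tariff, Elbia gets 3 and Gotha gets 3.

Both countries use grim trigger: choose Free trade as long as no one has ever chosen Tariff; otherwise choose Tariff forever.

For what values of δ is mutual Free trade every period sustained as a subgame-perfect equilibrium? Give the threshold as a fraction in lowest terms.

9/11

5/(1−δ) ≥ 14 + 3δ/(1−δ)
5 ≥ 14 − 11δ
δ ≥ 9/11.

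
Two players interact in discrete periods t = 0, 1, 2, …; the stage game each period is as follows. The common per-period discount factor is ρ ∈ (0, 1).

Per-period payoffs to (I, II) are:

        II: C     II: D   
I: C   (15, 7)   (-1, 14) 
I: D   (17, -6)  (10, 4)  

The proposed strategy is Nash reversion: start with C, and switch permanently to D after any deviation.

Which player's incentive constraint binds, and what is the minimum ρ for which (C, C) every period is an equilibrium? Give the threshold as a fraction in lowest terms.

For I: deviation gain 17−15 = 2, per-period punishment loss 15−10 = 5. IC gives ρ ≥ 2/7.
For II: gain 7, loss 3 per period, so ρ ≥ 7/10.
The tighter constraint is II's, so cooperation needs ρ ≥ 7/10.

II; ρ ≥ 7/10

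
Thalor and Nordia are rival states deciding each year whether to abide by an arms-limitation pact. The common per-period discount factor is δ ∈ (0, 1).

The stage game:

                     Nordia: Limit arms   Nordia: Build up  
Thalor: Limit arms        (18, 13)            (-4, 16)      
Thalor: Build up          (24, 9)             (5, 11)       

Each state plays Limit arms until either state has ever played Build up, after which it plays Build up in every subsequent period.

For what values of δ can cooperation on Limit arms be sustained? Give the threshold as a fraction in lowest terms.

Thalor's threshold: (24−18)/(24−5) = 6/19.
Nordia's threshold: (16−13)/(16−11) = 3/5.
6/19 < 3/5, so Nordia binds and δ* = 3/5.

3/5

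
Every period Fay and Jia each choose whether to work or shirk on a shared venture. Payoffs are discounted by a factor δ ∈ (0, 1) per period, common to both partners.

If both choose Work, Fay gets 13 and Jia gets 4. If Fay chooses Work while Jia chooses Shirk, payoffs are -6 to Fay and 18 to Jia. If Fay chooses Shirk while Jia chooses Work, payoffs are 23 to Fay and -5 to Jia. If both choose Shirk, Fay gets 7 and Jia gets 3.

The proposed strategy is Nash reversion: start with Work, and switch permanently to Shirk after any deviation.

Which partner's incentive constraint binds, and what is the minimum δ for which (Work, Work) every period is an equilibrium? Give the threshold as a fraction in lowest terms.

Fay: cooperation gives 13 each period; deviation gives 23 once then 7 forever.
  13/(1−δ) ≥ 23 + 7δ/(1−δ) ⇒ δ ≥ 10/16 = 5/8.
Jia: cooperation gives 4 each period; deviation gives 18 once then 3 forever.
  δ ≥ 14/15.
Both must hold, so the binding constraint is Jia's: δ ≥ 14/15.

Jia; δ ≥ 14/15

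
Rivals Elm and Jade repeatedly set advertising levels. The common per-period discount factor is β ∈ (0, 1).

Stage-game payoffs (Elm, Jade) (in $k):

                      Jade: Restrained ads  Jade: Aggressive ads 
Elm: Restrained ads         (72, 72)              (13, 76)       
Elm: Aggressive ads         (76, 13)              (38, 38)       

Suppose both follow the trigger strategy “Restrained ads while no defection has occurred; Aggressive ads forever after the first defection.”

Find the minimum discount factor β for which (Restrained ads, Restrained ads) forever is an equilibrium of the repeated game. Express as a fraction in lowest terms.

Under grim trigger the critical discount factor is (T−C)/(T−P) with T = 76, C = 72, P = 38.
β* = (76−72)/(76−38) = 4/38 = 2/19.

2/19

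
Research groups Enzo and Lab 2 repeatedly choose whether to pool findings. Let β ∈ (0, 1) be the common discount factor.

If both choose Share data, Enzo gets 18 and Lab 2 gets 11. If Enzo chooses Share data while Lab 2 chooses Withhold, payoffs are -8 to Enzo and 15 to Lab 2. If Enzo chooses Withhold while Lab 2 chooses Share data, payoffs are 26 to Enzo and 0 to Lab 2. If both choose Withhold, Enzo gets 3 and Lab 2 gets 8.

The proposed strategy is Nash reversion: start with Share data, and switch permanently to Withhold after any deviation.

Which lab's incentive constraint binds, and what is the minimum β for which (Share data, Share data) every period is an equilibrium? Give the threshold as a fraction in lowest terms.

Lab 2; β ≥ 4/7

For Enzo: deviation gain 26−18 = 8, per-period punishment loss 18−3 = 15. IC gives β ≥ 8/23.
For Lab 2: gain 4, loss 3 per period, so β ≥ 4/7.
The tighter constraint is Lab 2's, so cooperation needs β ≥ 4/7.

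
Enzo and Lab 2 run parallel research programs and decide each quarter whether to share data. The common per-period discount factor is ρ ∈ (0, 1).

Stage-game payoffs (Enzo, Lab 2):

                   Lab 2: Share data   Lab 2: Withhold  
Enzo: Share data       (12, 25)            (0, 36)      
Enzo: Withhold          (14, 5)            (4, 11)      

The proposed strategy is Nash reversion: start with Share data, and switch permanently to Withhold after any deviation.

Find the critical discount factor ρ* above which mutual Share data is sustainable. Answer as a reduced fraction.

11/25

Enzo: cooperation gives 12 each period; deviation gives 14 once then 4 forever.
  12/(1−ρ) ≥ 14 + 4ρ/(1−ρ) ⇒ ρ ≥ 2/10 = 1/5.
Lab 2: cooperation gives 25 each period; deviation gives 36 once then 11 forever.
  ρ ≥ 11/25.
Both must hold, so the binding constraint is Lab 2's: ρ ≥ 11/25.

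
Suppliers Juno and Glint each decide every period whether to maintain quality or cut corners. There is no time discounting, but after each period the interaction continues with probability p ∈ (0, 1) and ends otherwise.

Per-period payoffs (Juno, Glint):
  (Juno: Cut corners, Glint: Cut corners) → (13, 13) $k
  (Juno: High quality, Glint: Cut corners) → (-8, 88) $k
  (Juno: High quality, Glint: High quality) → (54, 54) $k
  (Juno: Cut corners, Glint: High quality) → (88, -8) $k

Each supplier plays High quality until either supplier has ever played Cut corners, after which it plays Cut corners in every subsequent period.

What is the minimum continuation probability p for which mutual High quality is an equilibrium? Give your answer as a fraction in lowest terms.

34/75

With no time discounting, the continuation probability p plays the role of the discount factor.
Grim-trigger IC: 54/(1−p) ≥ 88 + 13p/(1−p) ⇒ p ≥ (88−54)/(88−13) = 34/75.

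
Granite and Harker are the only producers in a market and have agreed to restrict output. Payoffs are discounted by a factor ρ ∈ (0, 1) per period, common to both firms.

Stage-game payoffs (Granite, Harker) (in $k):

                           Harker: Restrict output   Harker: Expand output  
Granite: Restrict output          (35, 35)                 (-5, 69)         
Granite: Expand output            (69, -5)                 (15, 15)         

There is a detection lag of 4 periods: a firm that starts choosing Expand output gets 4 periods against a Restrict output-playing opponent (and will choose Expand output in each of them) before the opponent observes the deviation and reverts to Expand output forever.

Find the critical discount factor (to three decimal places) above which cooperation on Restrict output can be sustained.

0.891

A deviator earns 69 for 4 periods, then 15 forever; cooperating earns 35 forever. Multiplying the IC by (1−ρ):
35 ≥ 69(1−ρ^4) + 15ρ^4, so 54·ρ^4 ≥ 34 and ρ^4 ≥ 17/27.
ρ ≥ (17/27)^(1/4) ≈ 0.891.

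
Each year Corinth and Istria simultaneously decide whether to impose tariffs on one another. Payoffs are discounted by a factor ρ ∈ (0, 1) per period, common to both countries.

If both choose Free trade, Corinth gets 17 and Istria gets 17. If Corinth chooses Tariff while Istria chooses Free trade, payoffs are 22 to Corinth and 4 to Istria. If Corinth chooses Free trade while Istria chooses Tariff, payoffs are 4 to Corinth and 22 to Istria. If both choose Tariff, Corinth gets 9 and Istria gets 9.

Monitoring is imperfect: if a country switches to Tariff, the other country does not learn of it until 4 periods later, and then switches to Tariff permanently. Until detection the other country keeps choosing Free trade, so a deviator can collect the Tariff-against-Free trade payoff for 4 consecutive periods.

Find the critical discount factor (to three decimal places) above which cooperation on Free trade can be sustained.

The best deviation is to choose Tariff for all 4 undetected periods, earning 22 each, then 9 forever once detected.
Deviation value: 22(1−ρ^4)/(1−ρ) + 9ρ^4/(1−ρ); cooperation value: 17/(1−ρ).
IC: 17 ≥ 22(1−ρ^4) + 9ρ^4 = 22 − 13ρ^4.
So ρ^4 ≥ 5/13, giving ρ ≥ (5/13)^(1/4) ≈ 0.788.

0.788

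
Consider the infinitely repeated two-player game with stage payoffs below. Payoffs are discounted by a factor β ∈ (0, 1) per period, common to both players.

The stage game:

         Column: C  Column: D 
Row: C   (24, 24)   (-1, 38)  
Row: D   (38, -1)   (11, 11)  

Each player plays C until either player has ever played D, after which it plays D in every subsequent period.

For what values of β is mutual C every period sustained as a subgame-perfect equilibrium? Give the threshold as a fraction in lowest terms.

14/27

24/(1−β) ≥ 38 + 11β/(1−β)
24 ≥ 38 − 27β
β ≥ 14/27.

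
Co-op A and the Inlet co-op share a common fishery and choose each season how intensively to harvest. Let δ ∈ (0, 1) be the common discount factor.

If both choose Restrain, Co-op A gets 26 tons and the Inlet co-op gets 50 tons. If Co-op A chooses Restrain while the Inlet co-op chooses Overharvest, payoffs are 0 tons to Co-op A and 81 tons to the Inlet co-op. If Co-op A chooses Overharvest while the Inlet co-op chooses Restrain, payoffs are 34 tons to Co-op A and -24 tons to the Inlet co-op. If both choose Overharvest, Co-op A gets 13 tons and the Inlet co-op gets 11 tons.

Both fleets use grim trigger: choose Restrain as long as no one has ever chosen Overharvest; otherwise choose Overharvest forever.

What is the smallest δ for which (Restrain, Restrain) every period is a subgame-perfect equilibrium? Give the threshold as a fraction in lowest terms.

For Co-op A: deviation gain 34−26 = 8, per-period punishment loss 26−13 = 13. IC gives δ ≥ 8/21.
For the Inlet co-op: gain 31, loss 39 per period, so δ ≥ 31/70.
The tighter constraint is the Inlet co-op's, so cooperation needs δ ≥ 31/70.

31/70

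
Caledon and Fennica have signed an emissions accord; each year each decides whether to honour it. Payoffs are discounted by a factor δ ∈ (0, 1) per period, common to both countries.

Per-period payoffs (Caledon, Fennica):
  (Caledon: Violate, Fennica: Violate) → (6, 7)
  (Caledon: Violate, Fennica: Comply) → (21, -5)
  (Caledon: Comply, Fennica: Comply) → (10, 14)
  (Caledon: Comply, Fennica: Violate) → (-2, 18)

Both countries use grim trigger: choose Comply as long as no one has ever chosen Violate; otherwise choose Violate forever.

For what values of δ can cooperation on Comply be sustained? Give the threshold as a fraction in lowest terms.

For Caledon: deviation gain 21−10 = 11, per-period punishment loss 10−6 = 4. IC gives δ ≥ 11/15.
For Fennica: gain 4, loss 7 per period, so δ ≥ 4/11.
The tighter constraint is Caledon's, so cooperation needs δ ≥ 11/15.

11/15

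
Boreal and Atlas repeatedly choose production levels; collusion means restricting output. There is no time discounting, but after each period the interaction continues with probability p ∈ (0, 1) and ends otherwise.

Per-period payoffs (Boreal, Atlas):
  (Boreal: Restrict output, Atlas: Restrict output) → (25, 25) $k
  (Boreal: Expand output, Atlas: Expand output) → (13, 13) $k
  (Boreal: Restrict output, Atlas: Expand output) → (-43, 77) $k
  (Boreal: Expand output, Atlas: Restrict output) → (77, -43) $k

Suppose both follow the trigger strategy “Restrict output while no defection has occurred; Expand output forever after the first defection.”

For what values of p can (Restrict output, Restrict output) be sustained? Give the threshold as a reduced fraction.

13/16

Expected cooperation value is 25 + p·25 + p²·25 + … = 25/(1−p); deviation gives 77 + p·13/(1−p).
25 ≥ 77(1−p) + 13p ⇒ 64p ≥ 52 ⇒ p ≥ 52/64 = 13/16.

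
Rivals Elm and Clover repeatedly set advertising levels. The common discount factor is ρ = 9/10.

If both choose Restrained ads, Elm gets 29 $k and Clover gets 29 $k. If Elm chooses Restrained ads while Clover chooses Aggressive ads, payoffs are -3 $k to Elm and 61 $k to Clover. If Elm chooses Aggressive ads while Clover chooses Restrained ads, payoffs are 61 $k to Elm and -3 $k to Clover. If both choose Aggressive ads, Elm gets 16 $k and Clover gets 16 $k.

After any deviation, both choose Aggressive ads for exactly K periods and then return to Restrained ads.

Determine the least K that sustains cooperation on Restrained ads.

4

No profitable deviation requires (29−16)(ρ+…+ρ^K) ≥ 61−29, i.e. ρ+…+ρ^K ≥ 32/13 ≈ 2.4615.
With ρ = 9/10, the partial sums are K=1: 0.9000, K=2: 1.7100, K=3: 2.4390, K=4: 3.0951.
K = 4 is the first length at which the sum reaches 2.4615.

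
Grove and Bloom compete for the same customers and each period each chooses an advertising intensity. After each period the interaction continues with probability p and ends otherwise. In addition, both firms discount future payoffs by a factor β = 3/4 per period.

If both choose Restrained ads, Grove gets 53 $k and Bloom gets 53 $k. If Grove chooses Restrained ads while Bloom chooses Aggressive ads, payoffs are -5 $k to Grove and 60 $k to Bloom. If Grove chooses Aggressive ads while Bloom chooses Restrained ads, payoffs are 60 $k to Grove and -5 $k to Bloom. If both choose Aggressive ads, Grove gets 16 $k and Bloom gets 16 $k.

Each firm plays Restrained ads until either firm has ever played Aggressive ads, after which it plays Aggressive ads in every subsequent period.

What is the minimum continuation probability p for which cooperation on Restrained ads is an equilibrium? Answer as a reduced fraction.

Expected continuation weight on next period's payoff is β·p = 3/4·p, which plays the role of the discount factor.
Cooperation requires 3/4·p ≥ (60−53)/(60−16) = 7/44, hence p ≥ 7/33.

7/33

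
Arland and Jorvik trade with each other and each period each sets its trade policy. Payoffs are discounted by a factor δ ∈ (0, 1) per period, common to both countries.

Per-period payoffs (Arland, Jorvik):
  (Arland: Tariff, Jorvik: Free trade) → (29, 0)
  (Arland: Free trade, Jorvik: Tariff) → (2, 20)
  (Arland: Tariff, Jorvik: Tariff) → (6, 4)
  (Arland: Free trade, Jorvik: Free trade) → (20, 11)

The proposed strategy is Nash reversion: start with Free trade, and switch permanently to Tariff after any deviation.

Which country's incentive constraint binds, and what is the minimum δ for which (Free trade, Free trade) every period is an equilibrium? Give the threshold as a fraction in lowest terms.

Jorvik; δ ≥ 9/16

Arland: cooperation gives 20 each period; deviation gives 29 once then 6 forever.
  20/(1−δ) ≥ 29 + 6δ/(1−δ) ⇒ δ ≥ 9/23.
Jorvik: cooperation gives 11 each period; deviation gives 20 once then 4 forever.
  δ ≥ 9/16.
Both must hold, so the binding constraint is Jorvik's: δ ≥ 9/16.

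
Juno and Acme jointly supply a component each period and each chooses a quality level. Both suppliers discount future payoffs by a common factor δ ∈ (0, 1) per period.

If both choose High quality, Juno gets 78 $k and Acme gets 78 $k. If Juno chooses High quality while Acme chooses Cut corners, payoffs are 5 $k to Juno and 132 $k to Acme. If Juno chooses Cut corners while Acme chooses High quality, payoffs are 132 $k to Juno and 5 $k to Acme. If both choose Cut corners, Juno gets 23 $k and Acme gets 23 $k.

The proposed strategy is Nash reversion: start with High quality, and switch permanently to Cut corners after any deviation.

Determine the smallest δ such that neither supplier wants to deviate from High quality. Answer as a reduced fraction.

54/109

One-period gain from deviating is 132 − 78 = 54. The loss is 78 − 23 = 55 in every subsequent period, with present value 55·δ/(1−δ).
Deviation is unprofitable when 55·δ/(1−δ) ≥ 54, i.e. δ/(1−δ) ≥ 54/55.
Equivalently δ ≥ 54/(54+55) = 54/109.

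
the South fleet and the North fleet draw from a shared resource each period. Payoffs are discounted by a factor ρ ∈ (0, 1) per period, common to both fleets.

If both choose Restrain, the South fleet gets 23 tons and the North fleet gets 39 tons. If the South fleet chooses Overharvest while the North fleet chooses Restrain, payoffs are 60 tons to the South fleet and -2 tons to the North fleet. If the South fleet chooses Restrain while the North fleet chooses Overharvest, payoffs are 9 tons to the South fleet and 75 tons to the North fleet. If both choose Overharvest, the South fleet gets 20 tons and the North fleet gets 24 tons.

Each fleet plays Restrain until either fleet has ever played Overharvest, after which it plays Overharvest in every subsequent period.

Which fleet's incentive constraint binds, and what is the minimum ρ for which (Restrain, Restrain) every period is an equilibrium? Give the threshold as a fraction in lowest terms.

the South fleet: cooperation gives 23 each period; deviation gives 60 once then 20 forever.
  23/(1−ρ) ≥ 60 + 20ρ/(1−ρ) ⇒ ρ ≥ 37/40.
the North fleet: cooperation gives 39 each period; deviation gives 75 once then 24 forever.
  ρ ≥ 36/51 = 12/17.
Both must hold, so the binding constraint is the South fleet's: ρ ≥ 37/40.

the South fleet; ρ ≥ 37/40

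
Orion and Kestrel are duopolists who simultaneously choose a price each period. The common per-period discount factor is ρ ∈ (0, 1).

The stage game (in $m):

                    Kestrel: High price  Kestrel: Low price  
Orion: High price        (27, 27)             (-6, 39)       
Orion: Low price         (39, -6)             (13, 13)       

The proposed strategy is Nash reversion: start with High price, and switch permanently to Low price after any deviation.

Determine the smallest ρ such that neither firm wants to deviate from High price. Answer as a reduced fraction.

6/13

27/(1−ρ) ≥ 39 + 13ρ/(1−ρ)
27 ≥ 39 − 26ρ
ρ ≥ 12/26 = 6/13.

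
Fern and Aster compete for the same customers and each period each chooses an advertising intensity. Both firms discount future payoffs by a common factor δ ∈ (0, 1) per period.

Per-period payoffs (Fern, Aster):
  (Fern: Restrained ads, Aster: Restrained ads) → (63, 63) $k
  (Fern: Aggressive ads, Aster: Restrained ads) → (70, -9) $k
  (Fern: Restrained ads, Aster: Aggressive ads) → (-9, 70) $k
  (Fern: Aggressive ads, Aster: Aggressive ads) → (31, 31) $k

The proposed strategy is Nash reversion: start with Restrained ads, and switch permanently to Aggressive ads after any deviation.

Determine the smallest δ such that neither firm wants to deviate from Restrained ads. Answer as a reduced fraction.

Cooperation forever yields 63 each period: 63/(1−δ).
Deviating yields 70 once, then 31 forever: 70 + 31δ/(1−δ).
No profitable deviation requires 63/(1−δ) ≥ 70 + 31δ/(1−δ).
Multiplying by (1−δ): 63 ≥ 70(1−δ) + 31δ = 70 − 39δ.
So 39δ ≥ 7, i.e. δ ≥ 7/39.

7/39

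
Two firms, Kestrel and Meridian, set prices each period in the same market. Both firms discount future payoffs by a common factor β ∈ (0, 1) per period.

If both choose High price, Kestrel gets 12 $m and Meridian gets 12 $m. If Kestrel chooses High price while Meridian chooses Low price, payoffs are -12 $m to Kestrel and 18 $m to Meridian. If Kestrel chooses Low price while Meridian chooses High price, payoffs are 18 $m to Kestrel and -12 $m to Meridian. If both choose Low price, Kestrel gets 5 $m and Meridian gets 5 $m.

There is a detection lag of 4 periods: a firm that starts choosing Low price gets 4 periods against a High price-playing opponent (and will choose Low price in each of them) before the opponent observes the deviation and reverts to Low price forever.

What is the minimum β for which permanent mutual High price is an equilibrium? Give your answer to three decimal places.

The best deviation is to choose Low price for all 4 undetected periods, earning 18 each, then 5 forever once detected.
Deviation value: 18(1−β^4)/(1−β) + 5β^4/(1−β); cooperation value: 12/(1−β).
IC: 12 ≥ 18(1−β^4) + 5β^4 = 18 − 13β^4.
So β^4 ≥ 6/13, giving β ≥ (6/13)^(1/4) ≈ 0.824.

0.824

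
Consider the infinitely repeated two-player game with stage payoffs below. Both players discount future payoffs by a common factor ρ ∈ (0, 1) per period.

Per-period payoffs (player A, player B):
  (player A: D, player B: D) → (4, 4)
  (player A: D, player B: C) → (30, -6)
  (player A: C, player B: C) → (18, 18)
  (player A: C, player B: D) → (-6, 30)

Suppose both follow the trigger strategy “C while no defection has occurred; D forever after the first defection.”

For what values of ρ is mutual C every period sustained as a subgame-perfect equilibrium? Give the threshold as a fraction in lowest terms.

One-period gain from deviating is 30 − 18 = 12. The loss is 18 − 4 = 14 in every subsequent period, with present value 14·ρ/(1−ρ).
Deviation is unprofitable when 14·ρ/(1−ρ) ≥ 12, i.e. ρ/(1−ρ) ≥ 6/7.
Equivalently ρ ≥ 12/(12+14) = 6/13.

6/13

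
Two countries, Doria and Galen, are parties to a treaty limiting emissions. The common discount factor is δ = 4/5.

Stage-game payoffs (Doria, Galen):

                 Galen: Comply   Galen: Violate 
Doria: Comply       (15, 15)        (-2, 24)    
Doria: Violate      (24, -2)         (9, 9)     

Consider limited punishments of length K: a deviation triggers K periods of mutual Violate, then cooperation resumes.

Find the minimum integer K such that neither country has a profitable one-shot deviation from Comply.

3

IC: δ(1−δ^K)/(1−δ) ≥ (24−15)/(15−9) = 3/2.
With δ = 4/5: need 1 − δ^K ≥ 3/2·(1−4/5)/(4/5), i.e. δ^K ≤ 0.6250.
Since (4/5)^2 = 0.6400 and (4/5)^3 = 0.5120, the smallest such K is 3.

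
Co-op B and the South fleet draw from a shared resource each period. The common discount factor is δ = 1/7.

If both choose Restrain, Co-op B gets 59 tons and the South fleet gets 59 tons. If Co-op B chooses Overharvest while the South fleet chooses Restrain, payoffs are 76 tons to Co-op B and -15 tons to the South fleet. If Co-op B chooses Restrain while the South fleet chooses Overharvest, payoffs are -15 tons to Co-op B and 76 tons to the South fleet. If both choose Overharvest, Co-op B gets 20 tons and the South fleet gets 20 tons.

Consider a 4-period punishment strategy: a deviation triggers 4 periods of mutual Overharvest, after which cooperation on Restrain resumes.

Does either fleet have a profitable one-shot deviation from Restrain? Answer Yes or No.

IC: δ+…+δ^4 ≥ (76−59)/(59−20) = 17/39.
At δ = 1/7: partial sum = 0.1666 < 0.4359. Cooperation not sustainable.

Yes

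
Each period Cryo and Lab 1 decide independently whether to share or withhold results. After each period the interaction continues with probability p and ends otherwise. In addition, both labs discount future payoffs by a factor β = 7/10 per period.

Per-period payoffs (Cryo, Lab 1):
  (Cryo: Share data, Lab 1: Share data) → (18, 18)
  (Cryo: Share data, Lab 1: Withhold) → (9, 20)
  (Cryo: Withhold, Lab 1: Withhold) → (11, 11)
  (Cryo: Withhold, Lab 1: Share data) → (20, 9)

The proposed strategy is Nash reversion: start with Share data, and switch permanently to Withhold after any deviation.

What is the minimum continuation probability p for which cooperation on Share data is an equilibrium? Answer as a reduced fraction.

With continuation probability p and discount β, the effective per-period discount factor is βp.
Grim-trigger IC: βp ≥ (20−18)/(20−11) = 2/9.
So p ≥ (2/9)/(7/10) = 20/63.

20/63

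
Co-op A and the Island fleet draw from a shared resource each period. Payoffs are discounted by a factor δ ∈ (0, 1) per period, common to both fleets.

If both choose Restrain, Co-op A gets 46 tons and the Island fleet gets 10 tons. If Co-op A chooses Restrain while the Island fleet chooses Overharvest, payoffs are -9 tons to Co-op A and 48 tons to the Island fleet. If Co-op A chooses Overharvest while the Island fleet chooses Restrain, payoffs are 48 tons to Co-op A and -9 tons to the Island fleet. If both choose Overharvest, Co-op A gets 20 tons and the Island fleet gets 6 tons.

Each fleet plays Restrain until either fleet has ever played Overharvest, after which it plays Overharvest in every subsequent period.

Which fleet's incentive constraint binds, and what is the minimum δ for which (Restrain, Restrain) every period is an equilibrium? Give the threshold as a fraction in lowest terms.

the Island fleet; δ ≥ 19/21

Co-op A's threshold: (48−46)/(48−20) = 1/14.
the Island fleet's threshold: (48−10)/(48−6) = 19/21.
1/14 < 19/21, so the Island fleet binds and δ* = 19/21.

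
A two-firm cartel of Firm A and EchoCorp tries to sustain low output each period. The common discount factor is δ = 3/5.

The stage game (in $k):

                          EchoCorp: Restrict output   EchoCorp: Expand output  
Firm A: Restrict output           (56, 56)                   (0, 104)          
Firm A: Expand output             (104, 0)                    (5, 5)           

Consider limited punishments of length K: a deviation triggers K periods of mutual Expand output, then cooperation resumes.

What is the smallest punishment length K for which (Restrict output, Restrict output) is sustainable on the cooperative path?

Need Σ_{k=1}^{K} δ^k ≥ (104−56)/(56−5) = 0.9412 at δ = 3/5.
At K = 1 the sum is 0.6000 < 0.9412; at K = 2 it is 0.9600 ≥ 0.9412.
So the minimum punishment length is K = 2.

2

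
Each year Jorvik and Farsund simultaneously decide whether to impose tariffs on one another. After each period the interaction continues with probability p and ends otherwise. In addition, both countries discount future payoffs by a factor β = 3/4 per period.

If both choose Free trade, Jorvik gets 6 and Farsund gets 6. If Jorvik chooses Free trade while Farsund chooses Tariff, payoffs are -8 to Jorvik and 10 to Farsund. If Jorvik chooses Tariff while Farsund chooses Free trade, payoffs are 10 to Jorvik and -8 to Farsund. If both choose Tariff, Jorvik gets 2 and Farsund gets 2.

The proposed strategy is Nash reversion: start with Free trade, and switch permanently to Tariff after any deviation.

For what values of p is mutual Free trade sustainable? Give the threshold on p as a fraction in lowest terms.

With continuation probability p and discount β, the effective per-period discount factor is βp.
Grim-trigger IC: βp ≥ (10−6)/(10−2) = 1/2.
So p ≥ (1/2)/(3/4) = 2/3.

2/3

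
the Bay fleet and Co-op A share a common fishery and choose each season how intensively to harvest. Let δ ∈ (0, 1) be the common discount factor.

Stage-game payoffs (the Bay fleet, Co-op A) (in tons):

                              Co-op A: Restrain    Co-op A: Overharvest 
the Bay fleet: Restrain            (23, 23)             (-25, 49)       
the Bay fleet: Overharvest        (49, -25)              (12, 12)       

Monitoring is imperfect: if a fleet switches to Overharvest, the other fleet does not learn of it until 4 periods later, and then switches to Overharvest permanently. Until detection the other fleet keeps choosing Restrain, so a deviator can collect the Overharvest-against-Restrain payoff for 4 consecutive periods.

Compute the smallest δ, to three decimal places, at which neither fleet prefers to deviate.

The best deviation is to choose Overharvest for all 4 undetected periods, earning 49 each, then 12 forever once detected.
Deviation value: 49(1−δ^4)/(1−δ) + 12δ^4/(1−δ); cooperation value: 23/(1−δ).
IC: 23 ≥ 49(1−δ^4) + 12δ^4 = 49 − 37δ^4.
So δ^4 ≥ 26/37, giving δ ≥ (26/37)^(1/4) ≈ 0.916.

0.916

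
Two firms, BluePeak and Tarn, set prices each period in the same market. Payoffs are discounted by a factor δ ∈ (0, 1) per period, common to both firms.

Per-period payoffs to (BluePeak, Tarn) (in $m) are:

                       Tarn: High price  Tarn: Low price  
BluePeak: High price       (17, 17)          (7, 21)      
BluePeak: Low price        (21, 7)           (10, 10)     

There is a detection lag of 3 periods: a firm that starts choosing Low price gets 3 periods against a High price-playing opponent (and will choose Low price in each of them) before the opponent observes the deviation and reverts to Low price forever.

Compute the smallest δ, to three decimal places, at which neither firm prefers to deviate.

0.714

Deviating for the 3 undetected periods gains 21−17 = 4 per period over cooperation, then loses 17−10 = 7 per period forever once punishment starts.
Gain: 4(1 + δ + … + δ^2); loss: 7·δ^3/(1−δ).
No profitable deviation ⇔ 4(1−δ^3) ≤ 7·δ^3, i.e. δ^3 ≥ 4/(4+7) = 4/11.
Hence δ ≥ (4/11)^(1/3) ≈ 0.714.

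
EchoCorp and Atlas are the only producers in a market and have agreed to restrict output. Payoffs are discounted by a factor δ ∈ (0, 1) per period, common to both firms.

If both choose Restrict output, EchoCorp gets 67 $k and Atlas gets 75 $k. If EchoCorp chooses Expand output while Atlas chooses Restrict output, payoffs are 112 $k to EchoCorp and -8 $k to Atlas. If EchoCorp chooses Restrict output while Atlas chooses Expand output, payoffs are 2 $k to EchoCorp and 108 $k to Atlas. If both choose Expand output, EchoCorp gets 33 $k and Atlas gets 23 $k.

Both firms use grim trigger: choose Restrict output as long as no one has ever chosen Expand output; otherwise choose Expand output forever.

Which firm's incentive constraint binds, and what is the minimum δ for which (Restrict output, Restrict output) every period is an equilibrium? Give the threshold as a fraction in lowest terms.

EchoCorp; δ ≥ 45/79

EchoCorp: cooperation gives 67 each period; deviation gives 112 once then 33 forever.
  67/(1−δ) ≥ 112 + 33δ/(1−δ) ⇒ δ ≥ 45/79.
Atlas: cooperation gives 75 each period; deviation gives 108 once then 23 forever.
  δ ≥ 33/85.
Both must hold, so the binding constraint is EchoCorp's: δ ≥ 45/79.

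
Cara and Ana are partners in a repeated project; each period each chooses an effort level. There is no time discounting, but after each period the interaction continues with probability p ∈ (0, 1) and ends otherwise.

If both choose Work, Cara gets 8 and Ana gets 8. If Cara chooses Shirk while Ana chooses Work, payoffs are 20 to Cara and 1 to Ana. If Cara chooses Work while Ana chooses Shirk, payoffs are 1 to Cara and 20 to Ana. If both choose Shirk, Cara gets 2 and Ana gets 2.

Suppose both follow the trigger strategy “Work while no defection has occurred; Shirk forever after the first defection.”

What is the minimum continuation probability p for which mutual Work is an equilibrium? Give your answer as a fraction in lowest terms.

Expected cooperation value is 8 + p·8 + p²·8 + … = 8/(1−p); deviation gives 20 + p·2/(1−p).
8 ≥ 20(1−p) + 2p ⇒ 18p ≥ 12 ⇒ p ≥ 12/18 = 2/3.

2/3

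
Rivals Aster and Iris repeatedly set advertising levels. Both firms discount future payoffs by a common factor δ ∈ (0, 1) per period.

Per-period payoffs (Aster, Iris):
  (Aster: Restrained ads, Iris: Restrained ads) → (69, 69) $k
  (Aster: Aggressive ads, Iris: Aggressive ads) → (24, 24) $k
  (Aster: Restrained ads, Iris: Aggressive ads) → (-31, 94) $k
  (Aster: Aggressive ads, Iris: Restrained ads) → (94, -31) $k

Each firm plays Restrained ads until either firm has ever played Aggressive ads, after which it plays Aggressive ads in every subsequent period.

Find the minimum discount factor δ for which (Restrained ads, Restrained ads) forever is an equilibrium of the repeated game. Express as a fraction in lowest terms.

One-period gain from deviating is 94 − 69 = 25. The loss is 69 − 24 = 45 in every subsequent period, with present value 45·δ/(1−δ).
Deviation is unprofitable when 45·δ/(1−δ) ≥ 25, i.e. δ/(1−δ) ≥ 5/9.
Equivalently δ ≥ 25/(25+45) = 5/14.

5/14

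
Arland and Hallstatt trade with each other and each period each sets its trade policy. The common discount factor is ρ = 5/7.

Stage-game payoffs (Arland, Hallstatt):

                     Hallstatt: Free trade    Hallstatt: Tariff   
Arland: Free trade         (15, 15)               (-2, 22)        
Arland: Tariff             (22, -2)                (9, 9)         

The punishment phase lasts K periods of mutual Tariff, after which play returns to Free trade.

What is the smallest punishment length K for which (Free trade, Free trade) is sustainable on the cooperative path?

IC: ρ(1−ρ^K)/(1−ρ) ≥ (22−15)/(15−9) = 7/6.
With ρ = 5/7: need 1 − ρ^K ≥ 7/6·(1−5/7)/(5/7), i.e. ρ^K ≤ 0.5333.
Since (5/7)^1 = 0.7143 and (5/7)^2 = 0.5102, the smallest such K is 2.

2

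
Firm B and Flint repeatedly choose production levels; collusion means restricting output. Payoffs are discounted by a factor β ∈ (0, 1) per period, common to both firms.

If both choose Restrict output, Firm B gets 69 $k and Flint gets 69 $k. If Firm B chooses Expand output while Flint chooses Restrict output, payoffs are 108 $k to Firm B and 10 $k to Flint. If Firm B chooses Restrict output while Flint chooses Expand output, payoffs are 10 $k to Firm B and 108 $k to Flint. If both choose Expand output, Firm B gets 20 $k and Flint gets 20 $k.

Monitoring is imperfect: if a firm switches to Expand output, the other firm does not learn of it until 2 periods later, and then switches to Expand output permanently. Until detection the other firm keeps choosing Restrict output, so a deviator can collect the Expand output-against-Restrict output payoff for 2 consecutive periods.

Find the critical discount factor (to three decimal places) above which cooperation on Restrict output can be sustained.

0.666

A deviator earns 108 for 2 periods, then 20 forever; cooperating earns 69 forever. Multiplying the IC by (1−β):
69 ≥ 108(1−β^2) + 20β^2, so 88·β^2 ≥ 39 and β^2 ≥ 39/88.
β ≥ (39/88)^(1/2) ≈ 0.666.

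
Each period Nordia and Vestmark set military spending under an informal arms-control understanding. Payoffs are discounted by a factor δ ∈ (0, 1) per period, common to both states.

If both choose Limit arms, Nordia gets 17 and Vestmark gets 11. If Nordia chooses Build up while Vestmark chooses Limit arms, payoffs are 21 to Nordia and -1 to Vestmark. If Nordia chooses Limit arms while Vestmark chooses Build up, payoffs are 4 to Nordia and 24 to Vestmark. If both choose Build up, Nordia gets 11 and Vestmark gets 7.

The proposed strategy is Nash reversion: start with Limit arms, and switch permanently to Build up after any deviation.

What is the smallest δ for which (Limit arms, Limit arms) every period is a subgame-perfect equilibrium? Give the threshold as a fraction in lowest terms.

Nordia: cooperation gives 17 each period; deviation gives 21 once then 11 forever.
  17/(1−δ) ≥ 21 + 11δ/(1−δ) ⇒ δ ≥ 4/10 = 2/5.
Vestmark: cooperation gives 11 each period; deviation gives 24 once then 7 forever.
  δ ≥ 13/17.
Both must hold, so the binding constraint is Vestmark's: δ ≥ 13/17.

13/17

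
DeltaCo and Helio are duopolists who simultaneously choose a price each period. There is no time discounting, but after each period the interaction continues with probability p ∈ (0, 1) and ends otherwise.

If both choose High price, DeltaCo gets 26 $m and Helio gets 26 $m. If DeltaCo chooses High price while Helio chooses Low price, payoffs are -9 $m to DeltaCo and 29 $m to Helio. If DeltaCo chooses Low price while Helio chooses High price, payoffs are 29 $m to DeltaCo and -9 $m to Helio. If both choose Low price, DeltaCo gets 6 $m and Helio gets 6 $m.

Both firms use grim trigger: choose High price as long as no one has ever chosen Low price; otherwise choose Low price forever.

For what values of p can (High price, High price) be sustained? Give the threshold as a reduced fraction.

3/23

Expected cooperation value is 26 + p·26 + p²·26 + … = 26/(1−p); deviation gives 29 + p·6/(1−p).
26 ≥ 29(1−p) + 6p ⇒ 23p ≥ 3 ⇒ p ≥ 3/23.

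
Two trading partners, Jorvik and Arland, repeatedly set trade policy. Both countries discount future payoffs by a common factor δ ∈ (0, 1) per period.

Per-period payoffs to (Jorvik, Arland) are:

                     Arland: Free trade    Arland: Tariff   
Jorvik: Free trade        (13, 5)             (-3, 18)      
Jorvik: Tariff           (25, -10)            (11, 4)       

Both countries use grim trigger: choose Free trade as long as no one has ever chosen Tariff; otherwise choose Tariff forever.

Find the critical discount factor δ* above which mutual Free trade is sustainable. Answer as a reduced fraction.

Jorvik: cooperation gives 13 each period; deviation gives 25 once then 11 forever.
  13/(1−δ) ≥ 25 + 11δ/(1−δ) ⇒ δ ≥ 12/14 = 6/7.
Arland: cooperation gives 5 each period; deviation gives 18 once then 4 forever.
  δ ≥ 13/14.
Both must hold, so the binding constraint is Arland's: δ ≥ 13/14.

13/14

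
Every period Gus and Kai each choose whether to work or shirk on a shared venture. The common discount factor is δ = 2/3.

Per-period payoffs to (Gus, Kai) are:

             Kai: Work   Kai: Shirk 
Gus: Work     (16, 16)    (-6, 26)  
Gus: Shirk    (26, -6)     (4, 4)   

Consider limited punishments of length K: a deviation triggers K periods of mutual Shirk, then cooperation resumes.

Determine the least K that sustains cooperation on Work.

2

No profitable deviation requires (16−4)(δ+…+δ^K) ≥ 26−16, i.e. δ+…+δ^K ≥ 5/6 ≈ 0.8333.
With δ = 2/3, the partial sums are K=1: 0.6667, K=2: 1.1111.
K = 2 is the first length at which the sum reaches 0.8333.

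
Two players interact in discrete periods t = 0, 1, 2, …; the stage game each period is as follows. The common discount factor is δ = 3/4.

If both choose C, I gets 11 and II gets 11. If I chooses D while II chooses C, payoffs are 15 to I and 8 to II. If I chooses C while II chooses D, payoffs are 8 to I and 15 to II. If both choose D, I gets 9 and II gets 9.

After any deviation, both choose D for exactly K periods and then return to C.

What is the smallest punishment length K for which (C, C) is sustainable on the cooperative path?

IC: δ(1−δ^K)/(1−δ) ≥ (15−11)/(11−9) = 2.
With δ = 3/4: need 1 − δ^K ≥ 2·(1−3/4)/(3/4), i.e. δ^K ≤ 0.3333.
Since (3/4)^3 = 0.4219 and (3/4)^4 = 0.3164, the smallest such K is 4.

4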